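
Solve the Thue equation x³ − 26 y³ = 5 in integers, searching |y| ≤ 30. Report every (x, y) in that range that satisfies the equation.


The equation is x³ - 26y³ = 5. For fixed y, x³ = 26·y³ + 5, so a solution requires the RHS to be a perfect cube.
Strategy: iterate y from -30 to 30, compute RHS = 26·y³ + 5, and check whether it is a (positive or negative) perfect cube.
Check small values of y:
  y = 0: RHS = 5 is not a perfect cube.
  y = 1: RHS = 31 is not a perfect cube.
  y = -1: RHS = -21 is not a perfect cube.
  y = 2: RHS = 213 is not a perfect cube.
  y = -2: RHS = -203 is not a perfect cube.
  y = 3: RHS = 707 is not a perfect cube.
  y = -3: RHS = -697 is not a perfect cube.
Continuing the search up to |y| = 30 finds no solutions either.
No (x, y) in the scanned range satisfies the equation.

No integer solutions with |y| ≤ 30.


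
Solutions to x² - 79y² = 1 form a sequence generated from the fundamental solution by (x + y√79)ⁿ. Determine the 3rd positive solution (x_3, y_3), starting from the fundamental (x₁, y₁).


Step 1: Find the fundamental solution (x₁, y₁) of x² - 79y² = 1.
  Expand √79 as a continued fraction. a₀ = ⌊√79⌋ = 8; iterate m_{k+1} = d_k·a_k − m_k, d_{k+1} = (79 − m_{k+1}²)/d_k, a_{k+1} = ⌊(a₀ + m_{k+1})/d_{k+1}⌋ (starting m₀ = 0, d₀ = 1), with convergents p_k = a_k·p_{k-1} + p_{k-2}, q_k = a_k·q_{k-1} + q_{k-2} (p₋₁ = 1, q₋₁ = 0):
  k = 0: a₀ = 8; p₀/q₀ = 8/1; p₀² − 79·q₀² = 64 − 79 = -15.
  k = 1: m = 8, d = 15, a = ⌊(8 + 8)/15⌋ = 1; p/q = (1·8 + 1)/(1·1 + 0) = 9/1; p² − 79·q² = 81 − 79 = 2.
  k = 2: m = 7, d = 2, a = ⌊(8 + 7)/2⌋ = 7; p/q = (7·9 + 8)/(7·1 + 1) = 71/8; p² − 79·q² = 5041 − 5056 = -15.
  k = 3: m = 7, d = 15, a = ⌊(8 + 7)/15⌋ = 1; p/q = (1·71 + 9)/(1·8 + 1) = 80/9; p² − 79·q² = 6400 − 6399 = 1.
  The first convergent with p² − 79·q² = 1 gives the fundamental solution (x₁, y₁) = (80, 9).
Step 2: Apply the recurrence (x_{n+1}, y_{n+1}) = (x₁x_n + 79y₁y_n, x₁y_n + y₁x_n) repeatedly.
  From (x_1, y_1) = (80, 9): x_2 = 80·80 + 79·9·9 = 12799; y_2 = 80·9 + 9·80 = 1440.
  From (x_2, y_2) = (12799, 1440): x_3 = 80·12799 + 79·9·1440 = 2047760; y_3 = 80·1440 + 9·12799 = 230391.
Step 3: Verify x_3² - 79·y_3² = 4193321017600 - 4193321017599 = 1 (should be 1). ✓

(x_1, y_1) = (80, 9); (x_3, y_3) = (2047760, 230391).


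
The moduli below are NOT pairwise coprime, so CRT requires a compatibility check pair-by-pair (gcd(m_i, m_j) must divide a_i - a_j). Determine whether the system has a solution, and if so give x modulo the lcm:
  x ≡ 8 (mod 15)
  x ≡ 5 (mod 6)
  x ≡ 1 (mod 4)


Moduli 15, 6, 4 are not pairwise coprime, so CRT works modulo lcm(m_i) when all pairwise compatibility conditions hold.
Pairwise compatibility: gcd(m_i, m_j) must divide a_i - a_j for every pair.
Merge one congruence at a time:
  Start: x ≡ 8 (mod 15).
  Combine with x ≡ 5 (mod 6): gcd(15, 6) = 3; 5 - 8 = -3, which IS divisible by 3, so compatible.
    Write x = 8 + 15·t and substitute into x ≡ 5 (mod 6): 15·t ≡ 5 − 8 = -3 (mod 6).
    Divide the congruence (and modulus) by g = 3: 5·t ≡ -1 (mod 2).
    Reduce coefficients mod 2: 1·t ≡ 1 (mod 2).
    So t ≡ 1 (mod 2).
    Then x = 8 + 15·1 = 23, valid modulo lcm(15, 6) = 30: x ≡ 23 (mod 30).
  Combine with x ≡ 1 (mod 4): gcd(30, 4) = 2; 1 - 23 = -22, which IS divisible by 2, so compatible.
    Write x = 23 + 30·t and substitute into x ≡ 1 (mod 4): 30·t ≡ 1 − 23 = -22 (mod 4).
    Divide the congruence (and modulus) by g = 2: 15·t ≡ -11 (mod 2).
    Reduce coefficients mod 2: 1·t ≡ 1 (mod 2).
    So t ≡ 1 (mod 2).
    Then x = 23 + 30·1 = 53, valid modulo lcm(30, 4) = 60: x ≡ 53 (mod 60).
Verify: 53 mod 15 = 8, 53 mod 6 = 5, 53 mod 4 = 1.

x ≡ 53 (mod 60).


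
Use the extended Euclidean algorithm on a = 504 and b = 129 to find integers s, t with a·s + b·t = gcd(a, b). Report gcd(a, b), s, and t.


Euclidean algorithm on (504, 129) — divide until remainder is 0:
  504 = 3 · 129 + 117
  129 = 1 · 117 + 12
  117 = 9 · 12 + 9
  12 = 1 · 9 + 3
  9 = 3 · 3 + 0
gcd(504, 129) = 3.
Track Bezout coefficients alongside the remainders: start with r₀ = 504 = a·1 + b·0 (s = 1, t = 0) and r₁ = 129 = a·0 + b·1 (s = 0, t = 1); each new remainder r_{k+1} = r_{k-1} − q_k·r_k inherits s_{k+1} = s_{k-1} − q_k·s_k, t_{k+1} = t_{k-1} − q_k·t_k, so r_k = a·s_k + b·t_k at every step:
  q = 3: r = 117, s = 1 − 3·0 = 1, t = 0 − 3·1 = -3  (check: 504·1 + 129·(-3) = 117)
  q = 1: r = 12, s = 0 − 1·1 = -1, t = 1 − 1·(-3) = 4  (check: 504·(-1) + 129·4 = 12)
  q = 9: r = 9, s = 1 − 9·(-1) = 10, t = -3 − 9·4 = -39  (check: 504·10 + 129·(-39) = 9)
  q = 1: r = 3, s = -1 − 1·10 = -11, t = 4 − 1·(-39) = 43  (check: 504·(-11) + 129·43 = 3)
The row with r = 3 (the gcd) gives the Bezout coefficients s = -11, t = 43.
Result: 504 · (-11) + 129 · (43) = 3.

gcd(504, 129) = 3; s = -11, t = 43 (check: 504·(-11) + 129·43 = 3).


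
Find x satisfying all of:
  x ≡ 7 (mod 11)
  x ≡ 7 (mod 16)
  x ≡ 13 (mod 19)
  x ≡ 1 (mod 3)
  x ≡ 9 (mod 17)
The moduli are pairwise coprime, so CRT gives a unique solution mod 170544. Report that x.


Product of moduli M = 11 · 16 · 19 · 3 · 17 = 170544.
Merge one congruence at a time:
  Start: x ≡ 7 (mod 11).
  Combine with x ≡ 7 (mod 16); new modulus lcm = 176.
    Write x = 7 + 11·t and substitute into x ≡ 7 (mod 16): 11·t ≡ 7 − 7 = 0 (mod 16).
    The inverse of 11 mod 16 is 3 (since 11·3 = 33 = 2·16 + 1), so t ≡ 3·0 = 0 ≡ 0 (mod 16).
    Then x = 7 + 11·0 = 7, valid modulo lcm(11, 16) = 176: x ≡ 7 (mod 176).
  Combine with x ≡ 13 (mod 19); new modulus lcm = 3344.
    Write x = 7 + 176·t and substitute into x ≡ 13 (mod 19): 176·t ≡ 13 − 7 = 6 (mod 19).
    Reduce coefficients mod 19: 5·t ≡ 6 (mod 19).
    The inverse of 5 mod 19 is 4 (since 5·4 = 20 = 1·19 + 1), so t ≡ 4·6 = 24 ≡ 5 (mod 19).
    Then x = 7 + 176·5 = 887, valid modulo lcm(176, 19) = 3344: x ≡ 887 (mod 3344).
  Combine with x ≡ 1 (mod 3); new modulus lcm = 10032.
    Write x = 887 + 3344·t and substitute into x ≡ 1 (mod 3): 3344·t ≡ 1 − 887 = -886 (mod 3).
    Reduce coefficients mod 3: 2·t ≡ 2 (mod 3).
    The inverse of 2 mod 3 is 2 (since 2·2 = 4 = 1·3 + 1), so t ≡ 2·2 = 4 ≡ 1 (mod 3).
    Then x = 887 + 3344·1 = 4231, valid modulo lcm(3344, 3) = 10032: x ≡ 4231 (mod 10032).
  Combine with x ≡ 9 (mod 17); new modulus lcm = 170544.
    Write x = 4231 + 10032·t and substitute into x ≡ 9 (mod 17): 10032·t ≡ 9 − 4231 = -4222 (mod 17).
    Reduce coefficients mod 17: 2·t ≡ 11 (mod 17).
    The inverse of 2 mod 17 is 9 (since 2·9 = 18 = 1·17 + 1), so t ≡ 9·11 = 99 ≡ 14 (mod 17).
    Then x = 4231 + 10032·14 = 144679, valid modulo lcm(10032, 17) = 170544: x ≡ 144679 (mod 170544).
Verify against each original: 144679 mod 11 = 7, 144679 mod 16 = 7, 144679 mod 19 = 13, 144679 mod 3 = 1, 144679 mod 17 = 9.

x ≡ 144679 (mod 170544).


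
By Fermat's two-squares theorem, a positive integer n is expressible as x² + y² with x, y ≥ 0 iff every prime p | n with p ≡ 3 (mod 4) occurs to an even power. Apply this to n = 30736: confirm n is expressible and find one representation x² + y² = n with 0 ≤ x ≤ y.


Step 1: Factor n = 30736 = 2^4 · 17 · 113.
Step 2: Check the mod-4 condition on each prime factor: 2 = 2 (special); 17 ≡ 1 (mod 4), exponent 1; 113 ≡ 1 (mod 4), exponent 1.
All primes ≡ 3 (mod 4) appear to even exponent (or don't appear), so by the two-squares theorem n IS expressible as a sum of two squares.
Step 3: Build a representation. Group n = k² · m with k = 4 and m = 17 · 113 = 1921 (a product of primes ≡ 1 (mod 4)); a representation of m scales to one of n via (k·x)² + (k·y)² = k²(x² + y²). Each prime p ≡ 1 (mod 4) is itself a sum of two squares; find a² by testing p − a² for a perfect square:
  17: 17 − 1² = 16 = 4² ⇒ 17 = 1² + 4².
  113: 113 − 1² = 112, 113 − 2² = 109, 113 − 3² = 104, 113 − 4² = 97, 113 − 5² = 88, 113 − 6² = 77, 113 − 7² = 64 = 8² ⇒ 113 = 7² + 8².
  Combine using the Brahmagupta–Fibonacci identity (a² + b²)(c² + d²) = (ac − bd)² + (ad + bc)² = (ac + bd)² + (ad − bc)²:
  17 · 113 = 1921: from (1² + 4²)(7² + 8²), take (1·7 − 4·8, 1·8 + 4·7) = (7 − 32, 8 + 28) = (-25, 36); dropping signs (only squares matter) gives (25, 36); check 25² + 36² = 625 + 1296 = 1921 ✓.
  Scale by k = 4: (4·25, 4·36) = (100, 144).
Step 4: Order so x ≤ y and verify: 100² + 144² = 10000 + 20736 = 30736 = n. ✓

n = 30736 = 100² + 144² (one valid representation with x ≤ y).


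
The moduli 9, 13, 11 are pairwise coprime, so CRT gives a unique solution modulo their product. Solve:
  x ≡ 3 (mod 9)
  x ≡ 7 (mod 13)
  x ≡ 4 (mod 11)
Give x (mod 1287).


Moduli 9, 13, 11 are pairwise coprime; by CRT there is a unique solution modulo M = 9 · 13 · 11 = 1287.
Solve pairwise, accumulating the modulus:
  Start with x ≡ 3 (mod 9).
  Combine with x ≡ 7 (mod 13): since gcd(9, 13) = 1, we get a unique residue mod 117.
    Write x = 3 + 9·t and substitute into x ≡ 7 (mod 13): 9·t ≡ 7 − 3 = 4 (mod 13).
    The inverse of 9 mod 13 is 3 (since 9·3 = 27 = 2·13 + 1), so t ≡ 3·4 = 12 ≡ 12 (mod 13).
    Then x = 3 + 9·12 = 111, valid modulo lcm(9, 13) = 117: x ≡ 111 (mod 117).
  Combine with x ≡ 4 (mod 11): since gcd(117, 11) = 1, we get a unique residue mod 1287.
    Write x = 111 + 117·t and substitute into x ≡ 4 (mod 11): 117·t ≡ 4 − 111 = -107 (mod 11).
    Reduce coefficients mod 11: 7·t ≡ 3 (mod 11).
    The inverse of 7 mod 11 is 8 (since 7·8 = 56 = 5·11 + 1), so t ≡ 8·3 = 24 ≡ 2 (mod 11).
    Then x = 111 + 117·2 = 345, valid modulo lcm(117, 11) = 1287: x ≡ 345 (mod 1287).
Verify: 345 mod 9 = 3 ✓, 345 mod 13 = 7 ✓, 345 mod 11 = 4 ✓.

x ≡ 345 (mod 1287).


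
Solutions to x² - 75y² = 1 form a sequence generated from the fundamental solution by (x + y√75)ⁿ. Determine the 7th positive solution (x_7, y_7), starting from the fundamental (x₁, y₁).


Step 1: Find the fundamental solution (x₁, y₁) of x² - 75y² = 1.
  Expand √75 as a continued fraction. a₀ = ⌊√75⌋ = 8; iterate m_{k+1} = d_k·a_k − m_k, d_{k+1} = (75 − m_{k+1}²)/d_k, a_{k+1} = ⌊(a₀ + m_{k+1})/d_{k+1}⌋ (starting m₀ = 0, d₀ = 1), with convergents p_k = a_k·p_{k-1} + p_{k-2}, q_k = a_k·q_{k-1} + q_{k-2} (p₋₁ = 1, q₋₁ = 0):
  k = 0: a₀ = 8; p₀/q₀ = 8/1; p₀² − 75·q₀² = 64 − 75 = -11.
  k = 1: m = 8, d = 11, a = ⌊(8 + 8)/11⌋ = 1; p/q = (1·8 + 1)/(1·1 + 0) = 9/1; p² − 75·q² = 81 − 75 = 6.
  k = 2: m = 3, d = 6, a = ⌊(8 + 3)/6⌋ = 1; p/q = (1·9 + 8)/(1·1 + 1) = 17/2; p² − 75·q² = 289 − 300 = -11.
  k = 3: m = 3, d = 11, a = ⌊(8 + 3)/11⌋ = 1; p/q = (1·17 + 9)/(1·2 + 1) = 26/3; p² − 75·q² = 676 − 675 = 1.
  The first convergent with p² − 75·q² = 1 gives the fundamental solution (x₁, y₁) = (26, 3).
Step 2: Apply the recurrence (x_{n+1}, y_{n+1}) = (x₁x_n + 75y₁y_n, x₁y_n + y₁x_n) repeatedly.
  From (x_1, y_1) = (26, 3): x_2 = 26·26 + 75·3·3 = 1351; y_2 = 26·3 + 3·26 = 156.
  From (x_2, y_2) = (1351, 156): x_3 = 26·1351 + 75·3·156 = 70226; y_3 = 26·156 + 3·1351 = 8109.
  From (x_3, y_3) = (70226, 8109): x_4 = 26·70226 + 75·3·8109 = 3650401; y_4 = 26·8109 + 3·70226 = 421512.
  From (x_4, y_4) = (3650401, 421512): x_5 = 26·3650401 + 75·3·421512 = 189750626; y_5 = 26·421512 + 3·3650401 = 21910515.
  From (x_5, y_5) = (189750626, 21910515): x_6 = 26·189750626 + 75·3·21910515 = 9863382151; y_6 = 26·21910515 + 3·189750626 = 1138925268.
  From (x_6, y_6) = (9863382151, 1138925268): x_7 = 26·9863382151 + 75·3·1138925268 = 512706121226; y_7 = 26·1138925268 + 3·9863382151 = 59202203421.
Step 3: Verify x_7² - 75·y_7² = 262867566742609807743076 - 262867566742609807743075 = 1 (should be 1). ✓

(x_1, y_1) = (26, 3); (x_7, y_7) = (512706121226, 59202203421).


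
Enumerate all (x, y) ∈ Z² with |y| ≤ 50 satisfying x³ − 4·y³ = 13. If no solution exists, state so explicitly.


The equation is x³ - 4y³ = 13. For fixed y, x³ = 4·y³ + 13, so a solution requires the RHS to be a perfect cube.
Strategy: iterate y from -50 to 50, compute RHS = 4·y³ + 13, and check whether it is a (positive or negative) perfect cube.
Check small values of y:
  y = 0: RHS = 13 is not a perfect cube.
  y = 1: RHS = 17 is not a perfect cube.
  y = -1: RHS = 9 is not a perfect cube.
  y = 2: RHS = 45 is not a perfect cube.
  y = -2: RHS = -19 is not a perfect cube.
  y = 3: RHS = 121 is not a perfect cube.
  y = -3: RHS = -95 is not a perfect cube.
Continuing the search up to |y| = 50 finds no solutions either.
No (x, y) in the scanned range satisfies the equation.

No integer solutions with |y| ≤ 50.


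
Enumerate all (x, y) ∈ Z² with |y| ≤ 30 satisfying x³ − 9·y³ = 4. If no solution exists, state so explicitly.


The equation is x³ - 9y³ = 4. For fixed y, x³ = 9·y³ + 4, so a solution requires the RHS to be a perfect cube.
Strategy: iterate y from -30 to 30, compute RHS = 9·y³ + 4, and check whether it is a (positive or negative) perfect cube.
Check small values of y:
  y = 0: RHS = 4 is not a perfect cube.
  y = 1: RHS = 13 is not a perfect cube.
  y = -1: RHS = -5 is not a perfect cube.
  y = 2: RHS = 76 is not a perfect cube.
  y = -2: RHS = -68 is not a perfect cube.
  y = 3: RHS = 247 is not a perfect cube.
  y = -3: RHS = -239 is not a perfect cube.
Continuing the search up to |y| = 30 finds no solutions either.
No (x, y) in the scanned range satisfies the equation.

No integer solutions with |y| ≤ 30.


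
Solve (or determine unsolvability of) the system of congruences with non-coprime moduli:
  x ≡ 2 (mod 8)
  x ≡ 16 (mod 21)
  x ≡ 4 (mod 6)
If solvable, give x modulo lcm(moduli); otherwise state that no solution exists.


Moduli 8, 21, 6 are not pairwise coprime, so CRT works modulo lcm(m_i) when all pairwise compatibility conditions hold.
Pairwise compatibility: gcd(m_i, m_j) must divide a_i - a_j for every pair.
Merge one congruence at a time:
  Start: x ≡ 2 (mod 8).
  Combine with x ≡ 16 (mod 21): gcd(8, 21) = 1; 16 - 2 = 14, which IS divisible by 1, so compatible.
    Write x = 2 + 8·t and substitute into x ≡ 16 (mod 21): 8·t ≡ 16 − 2 = 14 (mod 21).
    The inverse of 8 mod 21 is 8 (since 8·8 = 64 = 3·21 + 1), so t ≡ 8·14 = 112 ≡ 7 (mod 21).
    Then x = 2 + 8·7 = 58, valid modulo lcm(8, 21) = 168: x ≡ 58 (mod 168).
  Combine with x ≡ 4 (mod 6): gcd(168, 6) = 6; 4 - 58 = -54, which IS divisible by 6, so compatible.
    Write x = 58 + 168·t and substitute into x ≡ 4 (mod 6): 168·t ≡ 4 − 58 = -54 (mod 6).
    Divide the congruence (and modulus) by g = 6: 28·t ≡ -9 (mod 1).
    Modulo 1 every t works; take t = 0.
    Then x = 58 + 168·0 = 58, valid modulo lcm(168, 6) = 168: x ≡ 58 (mod 168).
Verify: 58 mod 8 = 2, 58 mod 21 = 16, 58 mod 6 = 4.

x ≡ 58 (mod 168).


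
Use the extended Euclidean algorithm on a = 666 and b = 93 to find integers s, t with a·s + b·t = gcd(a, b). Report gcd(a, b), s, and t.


Euclidean algorithm on (666, 93) — divide until remainder is 0:
  666 = 7 · 93 + 15
  93 = 6 · 15 + 3
  15 = 5 · 3 + 0
gcd(666, 93) = 3.
Track Bezout coefficients alongside the remainders: start with r₀ = 666 = a·1 + b·0 (s = 1, t = 0) and r₁ = 93 = a·0 + b·1 (s = 0, t = 1); each new remainder r_{k+1} = r_{k-1} − q_k·r_k inherits s_{k+1} = s_{k-1} − q_k·s_k, t_{k+1} = t_{k-1} − q_k·t_k, so r_k = a·s_k + b·t_k at every step:
  q = 7: r = 15, s = 1 − 7·0 = 1, t = 0 − 7·1 = -7  (check: 666·1 + 93·(-7) = 15)
  q = 6: r = 3, s = 0 − 6·1 = -6, t = 1 − 6·(-7) = 43  (check: 666·(-6) + 93·43 = 3)
The row with r = 3 (the gcd) gives the Bezout coefficients s = -6, t = 43.
Result: 666 · (-6) + 93 · (43) = 3.

gcd(666, 93) = 3; s = -6, t = 43 (check: 666·(-6) + 93·43 = 3).


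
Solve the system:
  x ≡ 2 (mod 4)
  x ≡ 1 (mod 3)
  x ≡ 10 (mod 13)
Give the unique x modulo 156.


Moduli 4, 3, 13 are pairwise coprime; by CRT there is a unique solution modulo M = 4 · 3 · 13 = 156.
Solve pairwise, accumulating the modulus:
  Start with x ≡ 2 (mod 4).
  Combine with x ≡ 1 (mod 3): since gcd(4, 3) = 1, we get a unique residue mod 12.
    Write x = 2 + 4·t and substitute into x ≡ 1 (mod 3): 4·t ≡ 1 − 2 = -1 (mod 3).
    Reduce coefficients mod 3: 1·t ≡ 2 (mod 3).
    So t ≡ 2 (mod 3).
    Then x = 2 + 4·2 = 10, valid modulo lcm(4, 3) = 12: x ≡ 10 (mod 12).
  Combine with x ≡ 10 (mod 13): since gcd(12, 13) = 1, we get a unique residue mod 156.
    Write x = 10 + 12·t and substitute into x ≡ 10 (mod 13): 12·t ≡ 10 − 10 = 0 (mod 13).
    The inverse of 12 mod 13 is 12 (since 12·12 = 144 = 11·13 + 1), so t ≡ 12·0 = 0 ≡ 0 (mod 13).
    Then x = 10 + 12·0 = 10, valid modulo lcm(12, 13) = 156: x ≡ 10 (mod 156).
Verify: 10 mod 4 = 2 ✓, 10 mod 3 = 1 ✓, 10 mod 13 = 10 ✓.

x ≡ 10 (mod 156).


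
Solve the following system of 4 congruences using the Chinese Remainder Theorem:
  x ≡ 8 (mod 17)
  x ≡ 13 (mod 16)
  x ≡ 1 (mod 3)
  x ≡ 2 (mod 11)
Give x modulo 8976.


Product of moduli M = 17 · 16 · 3 · 11 = 8976.
Merge one congruence at a time:
  Start: x ≡ 8 (mod 17).
  Combine with x ≡ 13 (mod 16); new modulus lcm = 272.
    Write x = 8 + 17·t and substitute into x ≡ 13 (mod 16): 17·t ≡ 13 − 8 = 5 (mod 16).
    Reduce coefficients mod 16: 1·t ≡ 5 (mod 16).
    So t ≡ 5 (mod 16).
    Then x = 8 + 17·5 = 93, valid modulo lcm(17, 16) = 272: x ≡ 93 (mod 272).
  Combine with x ≡ 1 (mod 3); new modulus lcm = 816.
    Write x = 93 + 272·t and substitute into x ≡ 1 (mod 3): 272·t ≡ 1 − 93 = -92 (mod 3).
    Reduce coefficients mod 3: 2·t ≡ 1 (mod 3).
    The inverse of 2 mod 3 is 2 (since 2·2 = 4 = 1·3 + 1), so t ≡ 2·1 = 2 ≡ 2 (mod 3).
    Then x = 93 + 272·2 = 637, valid modulo lcm(272, 3) = 816: x ≡ 637 (mod 816).
  Combine with x ≡ 2 (mod 11); new modulus lcm = 8976.
    Write x = 637 + 816·t and substitute into x ≡ 2 (mod 11): 816·t ≡ 2 − 637 = -635 (mod 11).
    Reduce coefficients mod 11: 2·t ≡ 3 (mod 11).
    The inverse of 2 mod 11 is 6 (since 2·6 = 12 = 1·11 + 1), so t ≡ 6·3 = 18 ≡ 7 (mod 11).
    Then x = 637 + 816·7 = 6349, valid modulo lcm(816, 11) = 8976: x ≡ 6349 (mod 8976).
Verify against each original: 6349 mod 17 = 8, 6349 mod 16 = 13, 6349 mod 3 = 1, 6349 mod 11 = 2.

x ≡ 6349 (mod 8976).


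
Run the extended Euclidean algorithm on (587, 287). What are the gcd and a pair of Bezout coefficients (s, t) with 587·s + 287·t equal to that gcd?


Euclidean algorithm on (587, 287) — divide until remainder is 0:
  587 = 2 · 287 + 13
  287 = 22 · 13 + 1
  13 = 13 · 1 + 0
gcd(587, 287) = 1.
Track Bezout coefficients alongside the remainders: start with r₀ = 587 = a·1 + b·0 (s = 1, t = 0) and r₁ = 287 = a·0 + b·1 (s = 0, t = 1); each new remainder r_{k+1} = r_{k-1} − q_k·r_k inherits s_{k+1} = s_{k-1} − q_k·s_k, t_{k+1} = t_{k-1} − q_k·t_k, so r_k = a·s_k + b·t_k at every step:
  q = 2: r = 13, s = 1 − 2·0 = 1, t = 0 − 2·1 = -2  (check: 587·1 + 287·(-2) = 13)
  q = 22: r = 1, s = 0 − 22·1 = -22, t = 1 − 22·(-2) = 45  (check: 587·(-22) + 287·45 = 1)
The row with r = 1 (the gcd) gives the Bezout coefficients s = -22, t = 45.
Result: 587 · (-22) + 287 · (45) = 1.

gcd(587, 287) = 1; s = -22, t = 45 (check: 587·(-22) + 287·45 = 1).


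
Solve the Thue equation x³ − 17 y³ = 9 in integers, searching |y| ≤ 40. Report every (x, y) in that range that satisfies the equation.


The equation is x³ - 17y³ = 9. For fixed y, x³ = 17·y³ + 9, so a solution requires the RHS to be a perfect cube.
Strategy: iterate y from -40 to 40, compute RHS = 17·y³ + 9, and check whether it is a (positive or negative) perfect cube.
Check small values of y:
  y = 0: RHS = 9 is not a perfect cube.
  y = 1: RHS = 26 is not a perfect cube.
  y = -1: RHS = -8 = (-2)³ ⇒ x = -2 works.
  y = 2: RHS = 145 is not a perfect cube.
  y = -2: RHS = -127 is not a perfect cube.
  y = 3: RHS = 468 is not a perfect cube.
  y = -3: RHS = -450 is not a perfect cube.
Continuing the search up to |y| = 40 finds no further solutions beyond those listed.
Collected solutions: (-2, -1).

Solutions (with |y| ≤ 40): (-2, -1).


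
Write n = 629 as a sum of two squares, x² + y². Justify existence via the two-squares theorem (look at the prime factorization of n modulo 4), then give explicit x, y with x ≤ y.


Step 1: Factor n = 629 = 17 · 37.
Step 2: Check the mod-4 condition on each prime factor: 17 ≡ 1 (mod 4), exponent 1; 37 ≡ 1 (mod 4), exponent 1.
All primes ≡ 3 (mod 4) appear to even exponent (or don't appear), so by the two-squares theorem n IS expressible as a sum of two squares.
Step 3: Build a representation. Here n = 17 · 37 is a product of primes ≡ 1 (mod 4). Each prime p ≡ 1 (mod 4) is itself a sum of two squares; find a² by testing p − a² for a perfect square:
  17: 17 − 1² = 16 = 4² ⇒ 17 = 1² + 4².
  37: 37 − 1² = 36 = 6² ⇒ 37 = 1² + 6².
  Combine using the Brahmagupta–Fibonacci identity (a² + b²)(c² + d²) = (ac − bd)² + (ad + bc)² = (ac + bd)² + (ad − bc)²:
  17 · 37 = 629: from (1² + 4²)(1² + 6²), take (1·1 − 4·6, 1·6 + 4·1) = (1 − 24, 6 + 4) = (-23, 10); dropping signs (only squares matter) gives (23, 10); check 23² + 10² = 529 + 100 = 629 ✓.
Step 4: Order so x ≤ y and verify: 10² + 23² = 100 + 529 = 629 = n. ✓

n = 629 = 10² + 23² (one valid representation with x ≤ y).


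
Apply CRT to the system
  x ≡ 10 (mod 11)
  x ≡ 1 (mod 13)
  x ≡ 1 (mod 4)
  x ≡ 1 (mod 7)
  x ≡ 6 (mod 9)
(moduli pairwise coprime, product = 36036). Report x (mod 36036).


Product of moduli M = 11 · 13 · 4 · 7 · 9 = 36036.
Merge one congruence at a time:
  Start: x ≡ 10 (mod 11).
  Combine with x ≡ 1 (mod 13); new modulus lcm = 143.
    Write x = 10 + 11·t and substitute into x ≡ 1 (mod 13): 11·t ≡ 1 − 10 = -9 (mod 13).
    Reduce coefficients mod 13: 11·t ≡ 4 (mod 13).
    The inverse of 11 mod 13 is 6 (since 11·6 = 66 = 5·13 + 1), so t ≡ 6·4 = 24 ≡ 11 (mod 13).
    Then x = 10 + 11·11 = 131, valid modulo lcm(11, 13) = 143: x ≡ 131 (mod 143).
  Combine with x ≡ 1 (mod 4); new modulus lcm = 572.
    Write x = 131 + 143·t and substitute into x ≡ 1 (mod 4): 143·t ≡ 1 − 131 = -130 (mod 4).
    Reduce coefficients mod 4: 3·t ≡ 2 (mod 4).
    The inverse of 3 mod 4 is 3 (since 3·3 = 9 = 2·4 + 1), so t ≡ 3·2 = 6 ≡ 2 (mod 4).
    Then x = 131 + 143·2 = 417, valid modulo lcm(143, 4) = 572: x ≡ 417 (mod 572).
  Combine with x ≡ 1 (mod 7); new modulus lcm = 4004.
    Write x = 417 + 572·t and substitute into x ≡ 1 (mod 7): 572·t ≡ 1 − 417 = -416 (mod 7).
    Reduce coefficients mod 7: 5·t ≡ 4 (mod 7).
    The inverse of 5 mod 7 is 3 (since 5·3 = 15 = 2·7 + 1), so t ≡ 3·4 = 12 ≡ 5 (mod 7).
    Then x = 417 + 572·5 = 3277, valid modulo lcm(572, 7) = 4004: x ≡ 3277 (mod 4004).
  Combine with x ≡ 6 (mod 9); new modulus lcm = 36036.
    Write x = 3277 + 4004·t and substitute into x ≡ 6 (mod 9): 4004·t ≡ 6 − 3277 = -3271 (mod 9).
    Reduce coefficients mod 9: 8·t ≡ 5 (mod 9).
    The inverse of 8 mod 9 is 8 (since 8·8 = 64 = 7·9 + 1), so t ≡ 8·5 = 40 ≡ 4 (mod 9).
    Then x = 3277 + 4004·4 = 19293, valid modulo lcm(4004, 9) = 36036: x ≡ 19293 (mod 36036).
Verify against each original: 19293 mod 11 = 10, 19293 mod 13 = 1, 19293 mod 4 = 1, 19293 mod 7 = 1, 19293 mod 9 = 6.

x ≡ 19293 (mod 36036).


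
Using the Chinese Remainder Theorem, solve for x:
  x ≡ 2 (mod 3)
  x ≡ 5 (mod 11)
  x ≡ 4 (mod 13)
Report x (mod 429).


Moduli 3, 11, 13 are pairwise coprime; by CRT there is a unique solution modulo M = 3 · 11 · 13 = 429.
Solve pairwise, accumulating the modulus:
  Start with x ≡ 2 (mod 3).
  Combine with x ≡ 5 (mod 11): since gcd(3, 11) = 1, we get a unique residue mod 33.
    Write x = 2 + 3·t and substitute into x ≡ 5 (mod 11): 3·t ≡ 5 − 2 = 3 (mod 11).
    The inverse of 3 mod 11 is 4 (since 3·4 = 12 = 1·11 + 1), so t ≡ 4·3 = 12 ≡ 1 (mod 11).
    Then x = 2 + 3·1 = 5, valid modulo lcm(3, 11) = 33: x ≡ 5 (mod 33).
  Combine with x ≡ 4 (mod 13): since gcd(33, 13) = 1, we get a unique residue mod 429.
    Write x = 5 + 33·t and substitute into x ≡ 4 (mod 13): 33·t ≡ 4 − 5 = -1 (mod 13).
    Reduce coefficients mod 13: 7·t ≡ 12 (mod 13).
    The inverse of 7 mod 13 is 2 (since 7·2 = 14 = 1·13 + 1), so t ≡ 2·12 = 24 ≡ 11 (mod 13).
    Then x = 5 + 33·11 = 368, valid modulo lcm(33, 13) = 429: x ≡ 368 (mod 429).
Verify: 368 mod 3 = 2 ✓, 368 mod 11 = 5 ✓, 368 mod 13 = 4 ✓.

x ≡ 368 (mod 429).


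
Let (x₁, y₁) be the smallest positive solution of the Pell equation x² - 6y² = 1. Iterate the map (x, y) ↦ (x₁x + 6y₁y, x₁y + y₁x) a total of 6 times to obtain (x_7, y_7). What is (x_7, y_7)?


Step 1: Find the fundamental solution (x₁, y₁) of x² - 6y² = 1.
  Expand √6 as a continued fraction. a₀ = ⌊√6⌋ = 2; iterate m_{k+1} = d_k·a_k − m_k, d_{k+1} = (6 − m_{k+1}²)/d_k, a_{k+1} = ⌊(a₀ + m_{k+1})/d_{k+1}⌋ (starting m₀ = 0, d₀ = 1), with convergents p_k = a_k·p_{k-1} + p_{k-2}, q_k = a_k·q_{k-1} + q_{k-2} (p₋₁ = 1, q₋₁ = 0):
  k = 0: a₀ = 2; p₀/q₀ = 2/1; p₀² − 6·q₀² = 4 − 6 = -2.
  k = 1: m = 2, d = 2, a = ⌊(2 + 2)/2⌋ = 2; p/q = (2·2 + 1)/(2·1 + 0) = 5/2; p² − 6·q² = 25 − 24 = 1.
  The first convergent with p² − 6·q² = 1 gives the fundamental solution (x₁, y₁) = (5, 2).
Step 2: Apply the recurrence (x_{n+1}, y_{n+1}) = (x₁x_n + 6y₁y_n, x₁y_n + y₁x_n) repeatedly.
  From (x_1, y_1) = (5, 2): x_2 = 5·5 + 6·2·2 = 49; y_2 = 5·2 + 2·5 = 20.
  From (x_2, y_2) = (49, 20): x_3 = 5·49 + 6·2·20 = 485; y_3 = 5·20 + 2·49 = 198.
  From (x_3, y_3) = (485, 198): x_4 = 5·485 + 6·2·198 = 4801; y_4 = 5·198 + 2·485 = 1960.
  From (x_4, y_4) = (4801, 1960): x_5 = 5·4801 + 6·2·1960 = 47525; y_5 = 5·1960 + 2·4801 = 19402.
  From (x_5, y_5) = (47525, 19402): x_6 = 5·47525 + 6·2·19402 = 470449; y_6 = 5·19402 + 2·47525 = 192060.
  From (x_6, y_6) = (470449, 192060): x_7 = 5·470449 + 6·2·192060 = 4656965; y_7 = 5·192060 + 2·470449 = 1901198.
Step 3: Verify x_7² - 6·y_7² = 21687323011225 - 21687323011224 = 1 (should be 1). ✓

(x_1, y_1) = (5, 2); (x_7, y_7) = (4656965, 1901198).


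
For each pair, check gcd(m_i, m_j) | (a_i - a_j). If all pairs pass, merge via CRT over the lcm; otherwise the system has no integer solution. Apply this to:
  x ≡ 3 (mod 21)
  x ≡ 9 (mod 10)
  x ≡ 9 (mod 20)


Moduli 21, 10, 20 are not pairwise coprime, so CRT works modulo lcm(m_i) when all pairwise compatibility conditions hold.
Pairwise compatibility: gcd(m_i, m_j) must divide a_i - a_j for every pair.
Merge one congruence at a time:
  Start: x ≡ 3 (mod 21).
  Combine with x ≡ 9 (mod 10): gcd(21, 10) = 1; 9 - 3 = 6, which IS divisible by 1, so compatible.
    Write x = 3 + 21·t and substitute into x ≡ 9 (mod 10): 21·t ≡ 9 − 3 = 6 (mod 10).
    Reduce coefficients mod 10: 1·t ≡ 6 (mod 10).
    So t ≡ 6 (mod 10).
    Then x = 3 + 21·6 = 129, valid modulo lcm(21, 10) = 210: x ≡ 129 (mod 210).
  Combine with x ≡ 9 (mod 20): gcd(210, 20) = 10; 9 - 129 = -120, which IS divisible by 10, so compatible.
    Write x = 129 + 210·t and substitute into x ≡ 9 (mod 20): 210·t ≡ 9 − 129 = -120 (mod 20).
    Divide the congruence (and modulus) by g = 10: 21·t ≡ -12 (mod 2).
    Reduce coefficients mod 2: 1·t ≡ 0 (mod 2).
    So t ≡ 0 (mod 2).
    Then x = 129 + 210·0 = 129, valid modulo lcm(210, 20) = 420: x ≡ 129 (mod 420).
Verify: 129 mod 21 = 3, 129 mod 10 = 9, 129 mod 20 = 9.

x ≡ 129 (mod 420).


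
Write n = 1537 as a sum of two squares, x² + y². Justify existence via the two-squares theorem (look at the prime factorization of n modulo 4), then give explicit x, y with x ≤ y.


Step 1: Factor n = 1537 = 29 · 53.
Step 2: Check the mod-4 condition on each prime factor: 29 ≡ 1 (mod 4), exponent 1; 53 ≡ 1 (mod 4), exponent 1.
All primes ≡ 3 (mod 4) appear to even exponent (or don't appear), so by the two-squares theorem n IS expressible as a sum of two squares.
Step 3: Build a representation. Here n = 29 · 53 is a product of primes ≡ 1 (mod 4). Each prime p ≡ 1 (mod 4) is itself a sum of two squares; find a² by testing p − a² for a perfect square:
  29: 29 − 1² = 28, 29 − 2² = 25 = 5² ⇒ 29 = 2² + 5².
  53: 53 − 1² = 52, 53 − 2² = 49 = 7² ⇒ 53 = 2² + 7².
  Combine using the Brahmagupta–Fibonacci identity (a² + b²)(c² + d²) = (ac − bd)² + (ad + bc)² = (ac + bd)² + (ad − bc)²:
  29 · 53 = 1537: from (2² + 5²)(2² + 7²), take (2·2 − 5·7, 2·7 + 5·2) = (4 − 35, 14 + 10) = (-31, 24); dropping signs (only squares matter) gives (31, 24); check 31² + 24² = 961 + 576 = 1537 ✓.
Step 4: Order so x ≤ y and verify: 24² + 31² = 576 + 961 = 1537 = n. ✓

n = 1537 = 24² + 31² (one valid representation with x ≤ y).


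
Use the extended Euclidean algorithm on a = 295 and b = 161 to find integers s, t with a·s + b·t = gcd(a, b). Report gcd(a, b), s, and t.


Euclidean algorithm on (295, 161) — divide until remainder is 0:
  295 = 1 · 161 + 134
  161 = 1 · 134 + 27
  134 = 4 · 27 + 26
  27 = 1 · 26 + 1
  26 = 26 · 1 + 0
gcd(295, 161) = 1.
Track Bezout coefficients alongside the remainders: start with r₀ = 295 = a·1 + b·0 (s = 1, t = 0) and r₁ = 161 = a·0 + b·1 (s = 0, t = 1); each new remainder r_{k+1} = r_{k-1} − q_k·r_k inherits s_{k+1} = s_{k-1} − q_k·s_k, t_{k+1} = t_{k-1} − q_k·t_k, so r_k = a·s_k + b·t_k at every step:
  q = 1: r = 134, s = 1 − 1·0 = 1, t = 0 − 1·1 = -1  (check: 295·1 + 161·(-1) = 134)
  q = 1: r = 27, s = 0 − 1·1 = -1, t = 1 − 1·(-1) = 2  (check: 295·(-1) + 161·2 = 27)
  q = 4: r = 26, s = 1 − 4·(-1) = 5, t = -1 − 4·2 = -9  (check: 295·5 + 161·(-9) = 26)
  q = 1: r = 1, s = -1 − 1·5 = -6, t = 2 − 1·(-9) = 11  (check: 295·(-6) + 161·11 = 1)
The row with r = 1 (the gcd) gives the Bezout coefficients s = -6, t = 11.
Result: 295 · (-6) + 161 · (11) = 1.

gcd(295, 161) = 1; s = -6, t = 11 (check: 295·(-6) + 161·11 = 1).


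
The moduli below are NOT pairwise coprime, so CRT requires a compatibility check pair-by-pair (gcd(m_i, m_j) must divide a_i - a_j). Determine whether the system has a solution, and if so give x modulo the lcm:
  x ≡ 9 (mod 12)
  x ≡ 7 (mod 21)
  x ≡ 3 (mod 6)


Moduli 12, 21, 6 are not pairwise coprime, so CRT works modulo lcm(m_i) when all pairwise compatibility conditions hold.
Pairwise compatibility: gcd(m_i, m_j) must divide a_i - a_j for every pair.
Merge one congruence at a time:
  Start: x ≡ 9 (mod 12).
  Combine with x ≡ 7 (mod 21): gcd(12, 21) = 3, and 7 - 9 = -2 is NOT divisible by 3.
    ⇒ system is inconsistent (no integer solution).

No solution (the system is inconsistent).


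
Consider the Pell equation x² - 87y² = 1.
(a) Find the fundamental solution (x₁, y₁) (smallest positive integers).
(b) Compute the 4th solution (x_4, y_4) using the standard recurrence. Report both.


Step 1: Find the fundamental solution (x₁, y₁) of x² - 87y² = 1.
  Expand √87 as a continued fraction. a₀ = ⌊√87⌋ = 9; iterate m_{k+1} = d_k·a_k − m_k, d_{k+1} = (87 − m_{k+1}²)/d_k, a_{k+1} = ⌊(a₀ + m_{k+1})/d_{k+1}⌋ (starting m₀ = 0, d₀ = 1), with convergents p_k = a_k·p_{k-1} + p_{k-2}, q_k = a_k·q_{k-1} + q_{k-2} (p₋₁ = 1, q₋₁ = 0):
  k = 0: a₀ = 9; p₀/q₀ = 9/1; p₀² − 87·q₀² = 81 − 87 = -6.
  k = 1: m = 9, d = 6, a = ⌊(9 + 9)/6⌋ = 3; p/q = (3·9 + 1)/(3·1 + 0) = 28/3; p² − 87·q² = 784 − 783 = 1.
  The first convergent with p² − 87·q² = 1 gives the fundamental solution (x₁, y₁) = (28, 3).
Step 2: Apply the recurrence (x_{n+1}, y_{n+1}) = (x₁x_n + 87y₁y_n, x₁y_n + y₁x_n) repeatedly.
  From (x_1, y_1) = (28, 3): x_2 = 28·28 + 87·3·3 = 1567; y_2 = 28·3 + 3·28 = 168.
  From (x_2, y_2) = (1567, 168): x_3 = 28·1567 + 87·3·168 = 87724; y_3 = 28·168 + 3·1567 = 9405.
  From (x_3, y_3) = (87724, 9405): x_4 = 28·87724 + 87·3·9405 = 4910977; y_4 = 28·9405 + 3·87724 = 526512.
Step 3: Verify x_4² - 87·y_4² = 24117695094529 - 24117695094528 = 1 (should be 1). ✓

(x_1, y_1) = (28, 3); (x_4, y_4) = (4910977, 526512).


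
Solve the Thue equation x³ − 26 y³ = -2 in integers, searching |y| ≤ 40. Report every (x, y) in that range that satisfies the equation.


The equation is x³ - 26y³ = -2. For fixed y, x³ = 26·y³ − 2, so a solution requires the RHS to be a perfect cube.
Strategy: iterate y from -40 to 40, compute RHS = 26·y³ − 2, and check whether it is a (positive or negative) perfect cube.
Check small values of y:
  y = 0: RHS = -2 is not a perfect cube.
  y = 1: RHS = 24 is not a perfect cube.
  y = -1: RHS = -28 is not a perfect cube.
  y = 2: RHS = 206 is not a perfect cube.
  y = -2: RHS = -210 is not a perfect cube.
  y = 3: RHS = 700 is not a perfect cube.
  y = -3: RHS = -704 is not a perfect cube.
Continuing the search up to |y| = 40 finds no solutions either.
No (x, y) in the scanned range satisfies the equation.

No integer solutions with |y| ≤ 40.


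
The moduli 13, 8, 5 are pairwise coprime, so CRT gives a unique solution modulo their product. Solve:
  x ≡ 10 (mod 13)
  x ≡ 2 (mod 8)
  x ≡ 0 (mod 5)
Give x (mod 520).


Moduli 13, 8, 5 are pairwise coprime; by CRT there is a unique solution modulo M = 13 · 8 · 5 = 520.
Solve pairwise, accumulating the modulus:
  Start with x ≡ 10 (mod 13).
  Combine with x ≡ 2 (mod 8): since gcd(13, 8) = 1, we get a unique residue mod 104.
    Write x = 10 + 13·t and substitute into x ≡ 2 (mod 8): 13·t ≡ 2 − 10 = -8 (mod 8).
    Reduce coefficients mod 8: 5·t ≡ 0 (mod 8).
    The inverse of 5 mod 8 is 5 (since 5·5 = 25 = 3·8 + 1), so t ≡ 5·0 = 0 ≡ 0 (mod 8).
    Then x = 10 + 13·0 = 10, valid modulo lcm(13, 8) = 104: x ≡ 10 (mod 104).
  Combine with x ≡ 0 (mod 5): since gcd(104, 5) = 1, we get a unique residue mod 520.
    Write x = 10 + 104·t and substitute into x ≡ 0 (mod 5): 104·t ≡ 0 − 10 = -10 (mod 5).
    Reduce coefficients mod 5: 4·t ≡ 0 (mod 5).
    The inverse of 4 mod 5 is 4 (since 4·4 = 16 = 3·5 + 1), so t ≡ 4·0 = 0 ≡ 0 (mod 5).
    Then x = 10 + 104·0 = 10, valid modulo lcm(104, 5) = 520: x ≡ 10 (mod 520).
Verify: 10 mod 13 = 10 ✓, 10 mod 8 = 2 ✓, 10 mod 5 = 0 ✓.

x ≡ 10 (mod 520).


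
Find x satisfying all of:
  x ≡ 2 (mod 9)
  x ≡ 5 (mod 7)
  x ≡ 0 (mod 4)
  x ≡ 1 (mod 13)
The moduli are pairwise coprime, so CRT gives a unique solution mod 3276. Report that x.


Product of moduli M = 9 · 7 · 4 · 13 = 3276.
Merge one congruence at a time:
  Start: x ≡ 2 (mod 9).
  Combine with x ≡ 5 (mod 7); new modulus lcm = 63.
    Write x = 2 + 9·t and substitute into x ≡ 5 (mod 7): 9·t ≡ 5 − 2 = 3 (mod 7).
    Reduce coefficients mod 7: 2·t ≡ 3 (mod 7).
    The inverse of 2 mod 7 is 4 (since 2·4 = 8 = 1·7 + 1), so t ≡ 4·3 = 12 ≡ 5 (mod 7).
    Then x = 2 + 9·5 = 47, valid modulo lcm(9, 7) = 63: x ≡ 47 (mod 63).
  Combine with x ≡ 0 (mod 4); new modulus lcm = 252.
    Write x = 47 + 63·t and substitute into x ≡ 0 (mod 4): 63·t ≡ 0 − 47 = -47 (mod 4).
    Reduce coefficients mod 4: 3·t ≡ 1 (mod 4).
    The inverse of 3 mod 4 is 3 (since 3·3 = 9 = 2·4 + 1), so t ≡ 3·1 = 3 ≡ 3 (mod 4).
    Then x = 47 + 63·3 = 236, valid modulo lcm(63, 4) = 252: x ≡ 236 (mod 252).
  Combine with x ≡ 1 (mod 13); new modulus lcm = 3276.
    Write x = 236 + 252·t and substitute into x ≡ 1 (mod 13): 252·t ≡ 1 − 236 = -235 (mod 13).
    Reduce coefficients mod 13: 5·t ≡ 12 (mod 13).
    The inverse of 5 mod 13 is 8 (since 5·8 = 40 = 3·13 + 1), so t ≡ 8·12 = 96 ≡ 5 (mod 13).
    Then x = 236 + 252·5 = 1496, valid modulo lcm(252, 13) = 3276: x ≡ 1496 (mod 3276).
Verify against each original: 1496 mod 9 = 2, 1496 mod 7 = 5, 1496 mod 4 = 0, 1496 mod 13 = 1.

x ≡ 1496 (mod 3276).


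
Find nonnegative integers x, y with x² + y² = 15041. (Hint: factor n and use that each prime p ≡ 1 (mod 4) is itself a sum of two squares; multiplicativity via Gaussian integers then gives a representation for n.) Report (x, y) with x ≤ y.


Step 1: Factor n = 15041 = 13^2 · 89.
Step 2: Check the mod-4 condition on each prime factor: 13 ≡ 1 (mod 4), exponent 2; 89 ≡ 1 (mod 4), exponent 1.
All primes ≡ 3 (mod 4) appear to even exponent (or don't appear), so by the two-squares theorem n IS expressible as a sum of two squares.
Step 3: Build a representation. Here n = 13 · 13 · 89 is a product of primes ≡ 1 (mod 4). Each prime p ≡ 1 (mod 4) is itself a sum of two squares; find a² by testing p − a² for a perfect square:
  13: 13 − 1² = 12, 13 − 2² = 9 = 3² ⇒ 13 = 2² + 3².
  89: 89 − 1² = 88, 89 − 2² = 85, 89 − 3² = 80, 89 − 4² = 73, 89 − 5² = 64 = 8² ⇒ 89 = 5² + 8².
  Combine using the Brahmagupta–Fibonacci identity (a² + b²)(c² + d²) = (ac − bd)² + (ad + bc)² = (ac + bd)² + (ad − bc)²:
  13 · 13 = 169: from (2² + 3²)(2² + 3²), take (2·2 − 3·3, 2·3 + 3·2) = (4 − 9, 6 + 6) = (-5, 12); dropping signs (only squares matter) gives (5, 12); check 5² + 12² = 25 + 144 = 169 ✓.
  169 · 89 = 15041: from (5² + 12²)(5² + 8²), take (5·5 − 12·8, 5·8 + 12·5) = (25 − 96, 40 + 60) = (-71, 100); dropping signs (only squares matter) gives (71, 100); check 71² + 100² = 5041 + 10000 = 15041 ✓.
Step 4: Order so x ≤ y and verify: 71² + 100² = 5041 + 10000 = 15041 = n. ✓

n = 15041 = 71² + 100² (one valid representation with x ≤ y).


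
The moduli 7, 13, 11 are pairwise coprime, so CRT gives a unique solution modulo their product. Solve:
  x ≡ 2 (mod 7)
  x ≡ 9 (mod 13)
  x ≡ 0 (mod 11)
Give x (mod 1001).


Moduli 7, 13, 11 are pairwise coprime; by CRT there is a unique solution modulo M = 7 · 13 · 11 = 1001.
Solve pairwise, accumulating the modulus:
  Start with x ≡ 2 (mod 7).
  Combine with x ≡ 9 (mod 13): since gcd(7, 13) = 1, we get a unique residue mod 91.
    Write x = 2 + 7·t and substitute into x ≡ 9 (mod 13): 7·t ≡ 9 − 2 = 7 (mod 13).
    The inverse of 7 mod 13 is 2 (since 7·2 = 14 = 1·13 + 1), so t ≡ 2·7 = 14 ≡ 1 (mod 13).
    Then x = 2 + 7·1 = 9, valid modulo lcm(7, 13) = 91: x ≡ 9 (mod 91).
  Combine with x ≡ 0 (mod 11): since gcd(91, 11) = 1, we get a unique residue mod 1001.
    Write x = 9 + 91·t and substitute into x ≡ 0 (mod 11): 91·t ≡ 0 − 9 = -9 (mod 11).
    Reduce coefficients mod 11: 3·t ≡ 2 (mod 11).
    The inverse of 3 mod 11 is 4 (since 3·4 = 12 = 1·11 + 1), so t ≡ 4·2 = 8 ≡ 8 (mod 11).
    Then x = 9 + 91·8 = 737, valid modulo lcm(91, 11) = 1001: x ≡ 737 (mod 1001).
Verify: 737 mod 7 = 2 ✓, 737 mod 13 = 9 ✓, 737 mod 11 = 0 ✓.

x ≡ 737 (mod 1001).


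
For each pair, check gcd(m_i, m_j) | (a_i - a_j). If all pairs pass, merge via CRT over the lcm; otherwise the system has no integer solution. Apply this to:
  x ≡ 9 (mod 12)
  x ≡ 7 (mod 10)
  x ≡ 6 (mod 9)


Moduli 12, 10, 9 are not pairwise coprime, so CRT works modulo lcm(m_i) when all pairwise compatibility conditions hold.
Pairwise compatibility: gcd(m_i, m_j) must divide a_i - a_j for every pair.
Merge one congruence at a time:
  Start: x ≡ 9 (mod 12).
  Combine with x ≡ 7 (mod 10): gcd(12, 10) = 2; 7 - 9 = -2, which IS divisible by 2, so compatible.
    Write x = 9 + 12·t and substitute into x ≡ 7 (mod 10): 12·t ≡ 7 − 9 = -2 (mod 10).
    Divide the congruence (and modulus) by g = 2: 6·t ≡ -1 (mod 5).
    Reduce coefficients mod 5: 1·t ≡ 4 (mod 5).
    So t ≡ 4 (mod 5).
    Then x = 9 + 12·4 = 57, valid modulo lcm(12, 10) = 60: x ≡ 57 (mod 60).
  Combine with x ≡ 6 (mod 9): gcd(60, 9) = 3; 6 - 57 = -51, which IS divisible by 3, so compatible.
    Write x = 57 + 60·t and substitute into x ≡ 6 (mod 9): 60·t ≡ 6 − 57 = -51 (mod 9).
    Divide the congruence (and modulus) by g = 3: 20·t ≡ -17 (mod 3).
    Reduce coefficients mod 3: 2·t ≡ 1 (mod 3).
    The inverse of 2 mod 3 is 2 (since 2·2 = 4 = 1·3 + 1), so t ≡ 2·1 = 2 ≡ 2 (mod 3).
    Then x = 57 + 60·2 = 177, valid modulo lcm(60, 9) = 180: x ≡ 177 (mod 180).
Verify: 177 mod 12 = 9, 177 mod 10 = 7, 177 mod 9 = 6.

x ≡ 177 (mod 180).
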